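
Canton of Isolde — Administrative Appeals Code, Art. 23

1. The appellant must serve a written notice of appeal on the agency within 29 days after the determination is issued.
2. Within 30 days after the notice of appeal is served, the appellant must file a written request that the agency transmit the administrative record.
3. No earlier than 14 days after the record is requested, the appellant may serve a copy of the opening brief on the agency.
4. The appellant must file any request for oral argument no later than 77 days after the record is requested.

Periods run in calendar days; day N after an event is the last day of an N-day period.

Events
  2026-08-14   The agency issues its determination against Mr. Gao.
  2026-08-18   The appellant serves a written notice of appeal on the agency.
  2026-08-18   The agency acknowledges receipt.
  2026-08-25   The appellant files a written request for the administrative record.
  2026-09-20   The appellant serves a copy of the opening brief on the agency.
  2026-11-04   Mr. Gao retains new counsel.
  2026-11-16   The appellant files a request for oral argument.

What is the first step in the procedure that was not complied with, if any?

Step 1 — counting 29 days from 2026-08-14 (when the determination is issued) gives a deadline of 2026-09-12; completed 2026-08-18, before the deadline.
Step 2 — counting 30 days from 2026-08-18 (when the notice of appeal is served) gives a deadline of 2026-09-17; 2026-08-25 is within that limit.
Step 3 — must wait 14 days from 2026-08-25 (when the record is requested), so not before 2026-09-08; 2026-09-20 is on or after that date.
Step 4 — counting 77 days from 2026-08-25 (when the record is requested) gives a deadline of 2026-11-10; done 2026-11-16 — 6 days late.
No need to go further; step 4 was not satisfied.

Step 4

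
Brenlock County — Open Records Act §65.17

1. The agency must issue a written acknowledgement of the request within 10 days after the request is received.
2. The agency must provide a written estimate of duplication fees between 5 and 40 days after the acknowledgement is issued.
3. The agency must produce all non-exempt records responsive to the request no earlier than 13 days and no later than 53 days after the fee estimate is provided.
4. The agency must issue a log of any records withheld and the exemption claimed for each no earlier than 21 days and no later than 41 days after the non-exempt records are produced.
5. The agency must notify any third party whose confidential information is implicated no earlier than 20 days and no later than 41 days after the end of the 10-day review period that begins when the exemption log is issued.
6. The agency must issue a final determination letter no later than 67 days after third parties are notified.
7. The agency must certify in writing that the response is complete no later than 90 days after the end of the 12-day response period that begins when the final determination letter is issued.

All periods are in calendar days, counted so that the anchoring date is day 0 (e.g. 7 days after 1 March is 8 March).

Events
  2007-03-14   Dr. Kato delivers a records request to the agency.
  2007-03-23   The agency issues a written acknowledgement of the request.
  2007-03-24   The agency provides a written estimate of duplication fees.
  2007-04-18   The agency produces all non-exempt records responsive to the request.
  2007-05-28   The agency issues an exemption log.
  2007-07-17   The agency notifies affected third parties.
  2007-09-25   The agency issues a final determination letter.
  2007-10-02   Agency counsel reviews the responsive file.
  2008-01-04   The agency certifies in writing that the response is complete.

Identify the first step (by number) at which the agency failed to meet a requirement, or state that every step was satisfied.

(1) due by 2007-03-14 + 10 days = 2007-03-24; done 2007-03-23 — timely.
(2) the permitted window runs from 2007-03-23 + 5 = 2007-03-28 to 2007-03-23 + 40 = 2007-05-02; done 2007-03-24 — 4 days before the window opened.

Step 2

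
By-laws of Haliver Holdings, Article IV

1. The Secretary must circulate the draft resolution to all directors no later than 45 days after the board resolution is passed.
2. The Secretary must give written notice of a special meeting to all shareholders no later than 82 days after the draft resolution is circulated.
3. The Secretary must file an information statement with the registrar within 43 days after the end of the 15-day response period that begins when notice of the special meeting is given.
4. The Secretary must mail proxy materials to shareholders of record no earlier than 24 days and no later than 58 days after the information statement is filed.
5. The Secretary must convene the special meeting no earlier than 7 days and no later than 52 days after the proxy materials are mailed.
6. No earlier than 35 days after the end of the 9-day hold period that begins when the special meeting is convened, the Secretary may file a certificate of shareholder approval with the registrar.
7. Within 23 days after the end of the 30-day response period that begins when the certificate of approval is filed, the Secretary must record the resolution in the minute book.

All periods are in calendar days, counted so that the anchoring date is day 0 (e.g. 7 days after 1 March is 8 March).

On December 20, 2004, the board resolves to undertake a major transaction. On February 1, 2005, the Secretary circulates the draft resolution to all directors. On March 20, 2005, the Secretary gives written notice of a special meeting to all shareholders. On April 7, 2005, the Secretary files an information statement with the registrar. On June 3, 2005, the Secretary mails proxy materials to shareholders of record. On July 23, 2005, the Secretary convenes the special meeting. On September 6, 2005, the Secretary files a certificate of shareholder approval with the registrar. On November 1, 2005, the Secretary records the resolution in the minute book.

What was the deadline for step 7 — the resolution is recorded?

The certificate of approval is filed on September 6, 2005; the 30-day response period therefore ends October 6, 2005, and step 7 runs from that date. 23 days after October 6, 2005 is October 29, 2005.

October 29, 2005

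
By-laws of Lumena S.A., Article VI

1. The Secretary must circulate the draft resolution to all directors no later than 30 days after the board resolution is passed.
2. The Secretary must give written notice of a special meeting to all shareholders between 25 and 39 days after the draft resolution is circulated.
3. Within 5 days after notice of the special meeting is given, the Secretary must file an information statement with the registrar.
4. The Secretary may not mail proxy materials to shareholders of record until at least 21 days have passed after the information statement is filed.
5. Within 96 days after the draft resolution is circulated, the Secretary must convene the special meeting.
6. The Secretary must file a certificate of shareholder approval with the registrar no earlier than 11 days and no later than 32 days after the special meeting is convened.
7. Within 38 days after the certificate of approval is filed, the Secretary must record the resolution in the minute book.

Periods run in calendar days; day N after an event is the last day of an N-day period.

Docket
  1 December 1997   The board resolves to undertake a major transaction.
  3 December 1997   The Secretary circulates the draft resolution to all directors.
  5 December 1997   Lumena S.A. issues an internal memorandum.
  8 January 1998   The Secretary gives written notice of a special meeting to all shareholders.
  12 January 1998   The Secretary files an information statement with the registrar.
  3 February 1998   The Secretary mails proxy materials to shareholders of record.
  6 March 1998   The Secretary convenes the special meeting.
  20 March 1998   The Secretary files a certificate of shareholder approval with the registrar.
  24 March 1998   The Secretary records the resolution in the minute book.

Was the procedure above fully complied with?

Step 1 — counting 30 days from 1 December 1997 (when the board resolution is passed) gives a deadline of 31 December 1997; 3 December 1997 is within that limit.
Step 2 — 25 and 39 days from 3 December 1997 (when the draft resolution is circulated) are 28 December 1997 and 11 January 1998 respectively; 8 January 1998 falls inside that range.
Step 3 — counting 5 days from 8 January 1998 (when notice of the special meeting is given) gives a deadline of 13 January 1998; completed 12 January 1998, before the deadline.
Step 4 — must wait 21 days from 12 January 1998 (when the information statement is filed), so not before 2 February 1998; done 3 February 1998, after the minimum wait.
Step 5 — counting 96 days from 3 December 1997 (when the draft resolution is circulated) gives a deadline of 9 March 1998; 6 March 1998 is within that limit.
Step 6 — 11 and 32 days from 6 March 1998 (when the special meeting is convened) are 17 March 1998 and 7 April 1998 respectively; 20 March 1998 falls inside that range.
Step 7 — counting 38 days from 20 March 1998 (when the certificate of approval is filed) gives a deadline of 27 April 1998; done 24 March 1998 — timely.

Yes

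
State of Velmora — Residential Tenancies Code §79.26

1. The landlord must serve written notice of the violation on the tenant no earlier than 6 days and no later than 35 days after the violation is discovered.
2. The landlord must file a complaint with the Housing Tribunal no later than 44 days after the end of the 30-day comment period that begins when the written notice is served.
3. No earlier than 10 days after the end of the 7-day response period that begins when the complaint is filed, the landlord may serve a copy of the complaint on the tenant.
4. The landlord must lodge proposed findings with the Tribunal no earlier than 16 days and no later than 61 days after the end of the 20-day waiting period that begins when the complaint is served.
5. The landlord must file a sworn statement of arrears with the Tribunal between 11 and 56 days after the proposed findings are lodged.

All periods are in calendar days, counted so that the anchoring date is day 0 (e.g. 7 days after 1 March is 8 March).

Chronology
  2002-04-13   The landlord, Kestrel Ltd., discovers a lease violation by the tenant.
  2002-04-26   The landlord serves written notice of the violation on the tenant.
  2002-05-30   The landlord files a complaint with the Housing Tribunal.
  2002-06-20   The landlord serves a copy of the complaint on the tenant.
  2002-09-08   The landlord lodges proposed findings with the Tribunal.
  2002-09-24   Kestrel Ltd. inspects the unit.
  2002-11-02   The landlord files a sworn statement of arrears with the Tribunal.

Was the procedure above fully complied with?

Yes

Step 1 — 6 and 35 days from 2002-04-13 (when the violation is discovered) are 2002-04-19 and 2002-05-18 respectively; 2002-04-26 falls inside that range.
Step 2 — counting 44 days from 2002-05-26 (end of the 30-day comment period, which began when the written notice is served on 2002-04-26) gives a deadline of 2002-07-09; 2002-05-30 is within that limit.
Step 3 — must wait 10 days from 2002-06-06 (end of the 7-day response period, which began when the complaint is filed on 2002-05-30), so not before 2002-06-16; done 2002-06-20, after the minimum wait.
Step 4 — 16 and 61 days from 2002-07-10 (end of the 20-day waiting period, which began when the complaint is served on 2002-06-20) are 2002-07-26 and 2002-09-09 respectively; done 2002-09-08, which is between those dates.
Step 5 — 11 and 56 days from 2002-09-08 (when the proposed findings are lodged) are 2002-09-19 and 2002-11-03 respectively; done 2002-11-02, which is between those dates.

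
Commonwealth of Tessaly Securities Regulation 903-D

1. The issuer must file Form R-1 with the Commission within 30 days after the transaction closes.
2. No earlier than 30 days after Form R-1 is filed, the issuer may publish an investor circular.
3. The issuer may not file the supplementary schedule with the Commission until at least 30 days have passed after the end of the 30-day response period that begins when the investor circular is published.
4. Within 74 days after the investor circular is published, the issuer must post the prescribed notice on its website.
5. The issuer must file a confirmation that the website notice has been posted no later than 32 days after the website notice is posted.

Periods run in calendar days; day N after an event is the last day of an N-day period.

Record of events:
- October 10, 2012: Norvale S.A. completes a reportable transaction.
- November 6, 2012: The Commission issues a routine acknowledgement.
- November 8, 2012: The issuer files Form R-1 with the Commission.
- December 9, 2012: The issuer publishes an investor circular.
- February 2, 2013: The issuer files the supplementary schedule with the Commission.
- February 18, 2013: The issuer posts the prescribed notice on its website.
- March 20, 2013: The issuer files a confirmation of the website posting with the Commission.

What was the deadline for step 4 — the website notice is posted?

Step 4 runs from December 9, 2012, when the investor circular is published. 74 days after December 9, 2012 is February 21, 2013.

February 21, 2013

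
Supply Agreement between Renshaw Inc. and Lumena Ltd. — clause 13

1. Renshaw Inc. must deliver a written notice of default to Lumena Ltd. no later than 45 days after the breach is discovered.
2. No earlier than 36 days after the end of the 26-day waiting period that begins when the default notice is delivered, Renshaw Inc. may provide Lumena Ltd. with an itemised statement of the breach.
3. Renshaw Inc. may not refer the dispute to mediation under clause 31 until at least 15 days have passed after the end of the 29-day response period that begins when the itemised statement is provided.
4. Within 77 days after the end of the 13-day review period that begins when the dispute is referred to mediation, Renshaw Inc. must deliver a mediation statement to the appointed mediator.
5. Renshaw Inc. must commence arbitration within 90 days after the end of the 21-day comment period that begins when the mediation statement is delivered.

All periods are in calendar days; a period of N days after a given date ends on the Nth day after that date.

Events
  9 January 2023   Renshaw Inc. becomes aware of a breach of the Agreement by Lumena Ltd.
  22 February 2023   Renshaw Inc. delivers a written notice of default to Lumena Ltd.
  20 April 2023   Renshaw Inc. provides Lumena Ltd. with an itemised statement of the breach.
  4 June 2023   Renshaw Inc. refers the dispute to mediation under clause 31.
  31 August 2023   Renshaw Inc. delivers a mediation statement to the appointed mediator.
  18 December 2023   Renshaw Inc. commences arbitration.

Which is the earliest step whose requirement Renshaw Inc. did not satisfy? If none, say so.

(1) due by 9 January 2023 + 45 days = 23 February 2023; 22 February 2023 is within that limit.
(2) permitted from 20 March 2023 + 36 days = 25 April 2023 onward; done 20 April 2023 — 5 days too early.
The procedure was therefore not followed at step 2.

Step 2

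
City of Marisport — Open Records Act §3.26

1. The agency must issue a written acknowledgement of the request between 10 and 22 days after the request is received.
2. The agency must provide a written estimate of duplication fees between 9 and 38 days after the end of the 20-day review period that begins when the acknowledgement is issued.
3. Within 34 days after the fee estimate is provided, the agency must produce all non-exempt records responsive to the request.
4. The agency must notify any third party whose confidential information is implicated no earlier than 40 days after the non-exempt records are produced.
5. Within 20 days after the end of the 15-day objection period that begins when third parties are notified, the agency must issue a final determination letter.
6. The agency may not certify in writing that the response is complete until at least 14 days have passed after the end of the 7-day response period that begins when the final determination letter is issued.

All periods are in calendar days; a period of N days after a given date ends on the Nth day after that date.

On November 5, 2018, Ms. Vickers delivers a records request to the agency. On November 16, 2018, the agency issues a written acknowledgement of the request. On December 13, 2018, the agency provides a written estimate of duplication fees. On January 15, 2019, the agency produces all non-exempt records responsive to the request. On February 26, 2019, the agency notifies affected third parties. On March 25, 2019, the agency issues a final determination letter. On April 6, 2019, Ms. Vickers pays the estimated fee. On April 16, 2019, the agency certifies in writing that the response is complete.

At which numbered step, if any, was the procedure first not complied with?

Step 2

Step 1: the window is 10–22 days after November 5, 2018 (when the request is received), so November 15, 2018 through November 27, 2018; done November 16, 2018, which is between those dates.
Step 2: the window is 9–38 days after December 6, 2018 (end of the 20-day review period, which began when the acknowledgement is issued on November 16, 2018), so December 15, 2018 through January 13, 2019; done December 13, 2018 — 2 days before the window opened.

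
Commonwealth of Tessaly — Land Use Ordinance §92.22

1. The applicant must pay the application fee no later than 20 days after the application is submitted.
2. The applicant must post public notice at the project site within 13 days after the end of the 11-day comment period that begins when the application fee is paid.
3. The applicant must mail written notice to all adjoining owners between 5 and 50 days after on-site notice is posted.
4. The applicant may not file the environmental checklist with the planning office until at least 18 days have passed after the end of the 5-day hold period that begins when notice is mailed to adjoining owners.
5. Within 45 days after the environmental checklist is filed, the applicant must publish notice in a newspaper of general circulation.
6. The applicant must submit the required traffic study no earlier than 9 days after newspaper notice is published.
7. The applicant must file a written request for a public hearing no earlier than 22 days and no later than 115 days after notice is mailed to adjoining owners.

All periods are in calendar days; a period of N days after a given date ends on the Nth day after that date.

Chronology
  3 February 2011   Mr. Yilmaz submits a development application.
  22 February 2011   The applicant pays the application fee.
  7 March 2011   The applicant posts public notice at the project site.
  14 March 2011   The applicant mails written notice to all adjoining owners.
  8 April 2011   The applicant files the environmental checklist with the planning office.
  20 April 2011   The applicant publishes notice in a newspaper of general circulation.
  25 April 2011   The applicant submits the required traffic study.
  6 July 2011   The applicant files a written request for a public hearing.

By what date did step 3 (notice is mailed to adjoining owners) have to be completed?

Step 3 runs from 7 March 2011, when on-site notice is posted. The window is 5–50 days after 7 March 2011; it closes on 26 April 2011.

26 April 2011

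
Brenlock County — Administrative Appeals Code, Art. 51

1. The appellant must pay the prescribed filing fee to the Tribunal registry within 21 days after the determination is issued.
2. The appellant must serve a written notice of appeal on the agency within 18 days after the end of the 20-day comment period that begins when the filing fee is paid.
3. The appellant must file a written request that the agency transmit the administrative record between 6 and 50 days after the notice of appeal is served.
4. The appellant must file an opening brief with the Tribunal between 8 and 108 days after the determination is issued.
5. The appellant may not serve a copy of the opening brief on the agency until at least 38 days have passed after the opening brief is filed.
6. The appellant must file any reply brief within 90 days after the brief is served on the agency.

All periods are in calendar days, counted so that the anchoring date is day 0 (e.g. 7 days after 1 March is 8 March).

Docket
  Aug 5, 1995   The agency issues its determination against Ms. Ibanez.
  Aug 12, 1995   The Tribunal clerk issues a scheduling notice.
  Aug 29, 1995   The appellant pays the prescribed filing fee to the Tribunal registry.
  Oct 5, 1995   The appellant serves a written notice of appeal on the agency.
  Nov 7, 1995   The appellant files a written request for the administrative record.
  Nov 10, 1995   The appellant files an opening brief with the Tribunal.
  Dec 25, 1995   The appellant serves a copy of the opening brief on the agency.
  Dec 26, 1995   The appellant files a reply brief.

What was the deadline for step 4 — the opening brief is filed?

Nov 21, 1995

Step 4 runs from Aug 5, 1995, when the determination is issued. The window is 8–108 days after Aug 5, 1995; it closes on Nov 21, 1995.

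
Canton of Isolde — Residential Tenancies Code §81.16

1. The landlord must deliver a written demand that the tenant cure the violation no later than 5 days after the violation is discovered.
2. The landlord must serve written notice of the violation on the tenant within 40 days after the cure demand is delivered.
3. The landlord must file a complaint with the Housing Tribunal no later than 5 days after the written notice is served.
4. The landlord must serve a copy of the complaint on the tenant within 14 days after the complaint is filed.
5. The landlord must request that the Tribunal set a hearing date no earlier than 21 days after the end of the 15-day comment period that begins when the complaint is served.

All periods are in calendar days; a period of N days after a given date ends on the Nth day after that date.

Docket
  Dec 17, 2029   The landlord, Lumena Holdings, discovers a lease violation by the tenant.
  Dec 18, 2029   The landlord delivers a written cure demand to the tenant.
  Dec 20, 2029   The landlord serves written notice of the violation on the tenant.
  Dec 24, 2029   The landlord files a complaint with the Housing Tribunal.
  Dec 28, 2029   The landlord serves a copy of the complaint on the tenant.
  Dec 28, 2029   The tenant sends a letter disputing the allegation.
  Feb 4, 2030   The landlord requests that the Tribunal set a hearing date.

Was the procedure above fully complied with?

Yes

(1) due by Dec 17, 2029 + 5 days = Dec 22, 2029; done Dec 18, 2029 — timely.
(2) due by Dec 18, 2029 + 40 days = Jan 27, 2030; done Dec 20, 2029 — timely.
(3) due by Dec 20, 2029 + 5 days = Dec 25, 2029; completed Dec 24, 2029, before the deadline.
(4) due by Dec 24, 2029 + 14 days = Jan 7, 2030; Dec 28, 2029 is within that limit.
(5) permitted from Jan 12, 2030 + 21 days = Feb 2, 2030 onward; done Feb 4, 2030, after the minimum wait.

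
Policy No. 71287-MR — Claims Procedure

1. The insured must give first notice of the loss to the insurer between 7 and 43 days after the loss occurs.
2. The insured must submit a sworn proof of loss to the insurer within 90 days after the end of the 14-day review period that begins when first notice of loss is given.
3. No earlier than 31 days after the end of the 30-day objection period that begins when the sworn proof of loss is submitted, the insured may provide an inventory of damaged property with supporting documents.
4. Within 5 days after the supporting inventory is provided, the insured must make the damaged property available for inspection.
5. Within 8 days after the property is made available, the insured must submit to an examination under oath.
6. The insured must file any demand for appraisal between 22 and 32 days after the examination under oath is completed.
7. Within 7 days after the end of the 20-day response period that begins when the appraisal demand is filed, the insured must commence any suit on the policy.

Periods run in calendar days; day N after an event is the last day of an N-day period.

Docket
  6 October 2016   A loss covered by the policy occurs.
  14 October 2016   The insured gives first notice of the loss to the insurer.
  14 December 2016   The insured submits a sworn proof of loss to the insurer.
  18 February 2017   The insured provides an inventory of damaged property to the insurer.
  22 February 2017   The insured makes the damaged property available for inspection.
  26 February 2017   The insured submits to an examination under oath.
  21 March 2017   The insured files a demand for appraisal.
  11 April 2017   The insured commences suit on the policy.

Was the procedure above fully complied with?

Yes

Step 1: the window is 7–43 days after 6 October 2016 (when the loss occurs), so 13 October 2016 through 18 November 2016; 14 October 2016 falls inside that range.
Step 2: 90 days after 28 October 2016 (end of the 14-day review period, which began when first notice of loss is given on 14 October 2016) is 26 January 2017; done 14 December 2016 — timely.
Step 3: the earliest permitted date is 31 days after 13 January 2017 (end of the 30-day objection period, which began when the sworn proof of loss is submitted on 14 December 2016), i.e. 13 February 2017; done 18 February 2017, after the minimum wait.
Step 4: 5 days after 18 February 2017 (when the supporting inventory is provided) is 23 February 2017; completed 22 February 2017, before the deadline.
Step 5: 8 days after 22 February 2017 (when the property is made available) is 2 March 2017; done 26 February 2017 — timely.
Step 6: the window is 22–32 days after 26 February 2017 (when the examination under oath is completed), so 20 March 2017 through 30 March 2017; done 21 March 2017, which is between those dates.
Step 7: 7 days after 10 April 2017 (end of the 20-day response period, which began when the appraisal demand is filed on 21 March 2017) is 17 April 2017; done 11 April 2017 — timely.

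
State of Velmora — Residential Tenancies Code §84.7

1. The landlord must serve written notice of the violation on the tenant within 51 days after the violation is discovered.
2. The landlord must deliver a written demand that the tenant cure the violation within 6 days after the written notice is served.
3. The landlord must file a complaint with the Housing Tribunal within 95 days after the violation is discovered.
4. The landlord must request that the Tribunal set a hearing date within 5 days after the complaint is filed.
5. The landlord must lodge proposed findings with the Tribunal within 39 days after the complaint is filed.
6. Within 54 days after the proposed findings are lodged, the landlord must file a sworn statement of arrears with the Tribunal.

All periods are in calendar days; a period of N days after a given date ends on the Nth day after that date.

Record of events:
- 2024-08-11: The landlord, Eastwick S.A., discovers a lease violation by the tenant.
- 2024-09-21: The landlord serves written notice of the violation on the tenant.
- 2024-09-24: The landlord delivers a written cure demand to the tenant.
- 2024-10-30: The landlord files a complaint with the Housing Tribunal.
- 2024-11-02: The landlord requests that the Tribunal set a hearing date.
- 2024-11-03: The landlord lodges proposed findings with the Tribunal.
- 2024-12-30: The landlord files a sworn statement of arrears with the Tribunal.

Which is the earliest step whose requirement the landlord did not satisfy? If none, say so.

Step 6

(1) due by 2024-08-11 + 51 days = 2024-10-01; 2024-09-21 is within that limit.
(2) due by 2024-09-21 + 6 days = 2024-09-27; 2024-09-24 is within that limit.
(3) due by 2024-08-11 + 95 days = 2024-11-14; 2024-10-30 is within that limit.
(4) due by 2024-10-30 + 5 days = 2024-11-04; done 2024-11-02 — timely.
(5) due by 2024-10-30 + 39 days = 2024-12-08; 2024-11-03 is within that limit.
(6) due by 2024-11-03 + 54 days = 2024-12-27; 2024-12-30 misses that deadline by 3 days.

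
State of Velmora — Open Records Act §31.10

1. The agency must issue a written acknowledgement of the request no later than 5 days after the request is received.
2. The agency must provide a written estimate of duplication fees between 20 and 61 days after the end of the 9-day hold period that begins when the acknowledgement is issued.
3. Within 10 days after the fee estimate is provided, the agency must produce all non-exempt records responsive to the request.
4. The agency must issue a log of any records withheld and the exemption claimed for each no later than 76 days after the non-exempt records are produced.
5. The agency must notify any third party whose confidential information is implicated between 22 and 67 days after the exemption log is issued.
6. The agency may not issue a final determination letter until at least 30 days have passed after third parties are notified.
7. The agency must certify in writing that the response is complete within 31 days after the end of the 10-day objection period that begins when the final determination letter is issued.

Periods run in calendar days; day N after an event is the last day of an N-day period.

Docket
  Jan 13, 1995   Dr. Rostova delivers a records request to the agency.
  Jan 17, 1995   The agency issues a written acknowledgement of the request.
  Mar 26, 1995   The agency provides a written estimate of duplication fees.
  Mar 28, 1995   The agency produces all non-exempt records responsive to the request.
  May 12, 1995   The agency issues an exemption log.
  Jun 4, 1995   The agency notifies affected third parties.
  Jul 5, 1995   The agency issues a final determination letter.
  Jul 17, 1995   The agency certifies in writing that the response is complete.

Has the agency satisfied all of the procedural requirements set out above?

(1) due by Jan 13, 1995 + 5 days = Jan 18, 1995; completed Jan 17, 1995, before the deadline.
(2) the permitted window runs from Jan 26, 1995 + 20 = Feb 15, 1995 to Jan 26, 1995 + 61 = Mar 28, 1995; done Mar 26, 1995, which is between those dates.
(3) due by Mar 26, 1995 + 10 days = Apr 5, 1995; completed Mar 28, 1995, before the deadline.
(4) due by Mar 28, 1995 + 76 days = Jun 12, 1995; May 12, 1995 is within that limit.
(5) the permitted window runs from May 12, 1995 + 22 = Jun 3, 1995 to May 12, 1995 + 67 = Jul 18, 1995; Jun 4, 1995 falls inside that range.
(6) permitted from Jun 4, 1995 + 30 days = Jul 4, 1995 onward; done Jul 5, 1995 — permitted.
(7) due by Jul 15, 1995 + 31 days = Aug 15, 1995; done Jul 17, 1995 — timely.

Yes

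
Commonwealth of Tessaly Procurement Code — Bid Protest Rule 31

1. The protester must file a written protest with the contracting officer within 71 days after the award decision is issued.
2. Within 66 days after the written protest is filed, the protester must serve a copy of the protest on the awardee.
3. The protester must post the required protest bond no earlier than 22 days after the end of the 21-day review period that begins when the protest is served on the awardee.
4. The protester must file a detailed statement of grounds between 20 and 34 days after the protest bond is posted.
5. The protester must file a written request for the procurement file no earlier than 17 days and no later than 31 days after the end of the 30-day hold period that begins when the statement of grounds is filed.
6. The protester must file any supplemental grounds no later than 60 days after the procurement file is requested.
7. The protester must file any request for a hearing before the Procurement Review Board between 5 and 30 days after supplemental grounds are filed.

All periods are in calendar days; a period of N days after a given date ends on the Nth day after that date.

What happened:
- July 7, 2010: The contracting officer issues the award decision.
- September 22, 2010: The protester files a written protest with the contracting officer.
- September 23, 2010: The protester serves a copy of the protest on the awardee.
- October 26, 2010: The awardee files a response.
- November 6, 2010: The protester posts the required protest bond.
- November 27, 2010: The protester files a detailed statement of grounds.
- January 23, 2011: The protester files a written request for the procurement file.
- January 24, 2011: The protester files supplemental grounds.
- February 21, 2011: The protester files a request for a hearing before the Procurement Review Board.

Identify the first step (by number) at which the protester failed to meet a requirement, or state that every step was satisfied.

Step 1

(1) due by July 7, 2010 + 71 days = September 16, 2010; done September 22, 2010 — 6 days late.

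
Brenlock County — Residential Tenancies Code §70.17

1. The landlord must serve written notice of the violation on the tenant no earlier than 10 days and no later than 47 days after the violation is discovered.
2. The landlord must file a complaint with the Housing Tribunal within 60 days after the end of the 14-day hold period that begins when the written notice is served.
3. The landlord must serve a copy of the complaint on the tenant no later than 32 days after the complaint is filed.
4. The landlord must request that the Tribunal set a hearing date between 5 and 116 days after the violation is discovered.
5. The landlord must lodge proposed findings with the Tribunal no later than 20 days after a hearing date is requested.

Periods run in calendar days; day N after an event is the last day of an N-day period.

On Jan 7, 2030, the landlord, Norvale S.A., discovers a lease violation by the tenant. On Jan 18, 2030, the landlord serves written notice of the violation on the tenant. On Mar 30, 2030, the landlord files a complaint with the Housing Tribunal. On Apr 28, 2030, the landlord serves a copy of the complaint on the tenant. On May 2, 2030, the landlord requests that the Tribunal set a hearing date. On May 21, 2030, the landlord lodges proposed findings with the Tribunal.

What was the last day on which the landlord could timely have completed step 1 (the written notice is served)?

Step 1 runs from Jan 7, 2030, when the violation is discovered. The window is 10–47 days after Jan 7, 2030; it closes on Feb 23, 2030.

Feb 23, 2030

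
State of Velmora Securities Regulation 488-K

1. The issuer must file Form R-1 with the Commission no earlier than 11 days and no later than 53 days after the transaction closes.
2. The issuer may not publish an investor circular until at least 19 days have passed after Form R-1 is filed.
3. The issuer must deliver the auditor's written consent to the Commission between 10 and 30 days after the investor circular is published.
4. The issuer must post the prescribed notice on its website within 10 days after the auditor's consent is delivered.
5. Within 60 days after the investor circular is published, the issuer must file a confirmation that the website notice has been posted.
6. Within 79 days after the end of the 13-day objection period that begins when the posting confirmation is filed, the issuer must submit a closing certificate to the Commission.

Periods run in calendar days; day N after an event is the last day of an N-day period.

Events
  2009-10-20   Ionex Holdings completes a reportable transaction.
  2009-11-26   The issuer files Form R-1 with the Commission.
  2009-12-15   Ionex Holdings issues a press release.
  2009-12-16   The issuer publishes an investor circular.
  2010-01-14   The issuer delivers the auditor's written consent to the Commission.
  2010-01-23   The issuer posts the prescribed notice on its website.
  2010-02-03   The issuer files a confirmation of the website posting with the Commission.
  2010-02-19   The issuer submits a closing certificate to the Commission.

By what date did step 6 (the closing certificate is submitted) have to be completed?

2010-05-06

The posting confirmation is filed on 2010-02-03; the 13-day objection period therefore ends 2010-02-16, and step 6 runs from that date. 79 days after 2010-02-16 is 2010-05-06.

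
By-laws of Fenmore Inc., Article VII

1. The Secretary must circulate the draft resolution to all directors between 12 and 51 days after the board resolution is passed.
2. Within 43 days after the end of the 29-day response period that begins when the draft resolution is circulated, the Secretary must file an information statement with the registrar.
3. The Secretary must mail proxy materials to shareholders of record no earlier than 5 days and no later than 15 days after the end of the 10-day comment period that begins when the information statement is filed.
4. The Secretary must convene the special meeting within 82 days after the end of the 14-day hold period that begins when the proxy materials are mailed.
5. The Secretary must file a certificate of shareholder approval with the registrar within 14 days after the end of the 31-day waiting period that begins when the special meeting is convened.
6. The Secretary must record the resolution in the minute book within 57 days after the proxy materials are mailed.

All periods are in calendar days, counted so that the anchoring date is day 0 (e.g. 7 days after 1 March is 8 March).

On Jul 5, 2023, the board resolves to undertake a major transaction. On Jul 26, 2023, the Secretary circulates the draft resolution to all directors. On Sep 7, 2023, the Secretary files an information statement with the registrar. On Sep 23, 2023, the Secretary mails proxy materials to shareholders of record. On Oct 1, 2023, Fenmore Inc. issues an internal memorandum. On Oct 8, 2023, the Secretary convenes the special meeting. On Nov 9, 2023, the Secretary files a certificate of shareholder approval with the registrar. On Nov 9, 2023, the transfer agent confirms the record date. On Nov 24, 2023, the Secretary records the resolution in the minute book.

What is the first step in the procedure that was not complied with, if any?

(1) the permitted window runs from Jul 5, 2023 + 12 = Jul 17, 2023 to Jul 5, 2023 + 51 = Aug 25, 2023; done Jul 26, 2023 — within the window.
(2) due by Aug 24, 2023 + 43 days = Oct 6, 2023; done Sep 7, 2023 — timely.
(3) the permitted window runs from Sep 17, 2023 + 5 = Sep 22, 2023 to Sep 17, 2023 + 15 = Oct 2, 2023; done Sep 23, 2023 — within the window.
(4) due by Oct 7, 2023 + 82 days = Dec 28, 2023; completed Oct 8, 2023, before the deadline.
(5) due by Nov 8, 2023 + 14 days = Nov 22, 2023; completed Nov 9, 2023, before the deadline.
(6) due by Sep 23, 2023 + 57 days = Nov 19, 2023; not done until Nov 24, 2023, 5 days after the deadline.

Step 6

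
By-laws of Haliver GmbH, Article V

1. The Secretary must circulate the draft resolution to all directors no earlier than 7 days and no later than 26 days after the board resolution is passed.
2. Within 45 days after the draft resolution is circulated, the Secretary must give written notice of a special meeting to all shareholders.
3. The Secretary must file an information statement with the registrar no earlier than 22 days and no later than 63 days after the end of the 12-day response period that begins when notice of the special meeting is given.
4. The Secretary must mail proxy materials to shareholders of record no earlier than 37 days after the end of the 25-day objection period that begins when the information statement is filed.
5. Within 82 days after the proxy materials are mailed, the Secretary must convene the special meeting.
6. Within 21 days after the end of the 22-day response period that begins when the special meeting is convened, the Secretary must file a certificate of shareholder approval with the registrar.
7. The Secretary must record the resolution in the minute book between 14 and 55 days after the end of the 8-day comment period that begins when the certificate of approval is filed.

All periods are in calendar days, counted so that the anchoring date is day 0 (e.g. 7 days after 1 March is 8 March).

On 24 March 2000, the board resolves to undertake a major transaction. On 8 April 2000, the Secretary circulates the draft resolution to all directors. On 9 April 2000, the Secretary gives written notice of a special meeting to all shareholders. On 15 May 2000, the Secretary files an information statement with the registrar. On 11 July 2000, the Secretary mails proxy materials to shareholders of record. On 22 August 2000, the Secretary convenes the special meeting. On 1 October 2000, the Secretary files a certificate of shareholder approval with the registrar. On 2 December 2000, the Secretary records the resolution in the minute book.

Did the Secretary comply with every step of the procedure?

No

(1) the permitted window runs from 24 March 2000 + 7 = 31 March 2000 to 24 March 2000 + 26 = 19 April 2000; 8 April 2000 falls inside that range.
(2) due by 8 April 2000 + 45 days = 23 May 2000; 9 April 2000 is within that limit.
(3) the permitted window runs from 21 April 2000 + 22 = 13 May 2000 to 21 April 2000 + 63 = 23 June 2000; 15 May 2000 falls inside that range.
(4) permitted from 9 June 2000 + 37 days = 16 July 2000 onward; done 11 July 2000 — 5 days too early.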